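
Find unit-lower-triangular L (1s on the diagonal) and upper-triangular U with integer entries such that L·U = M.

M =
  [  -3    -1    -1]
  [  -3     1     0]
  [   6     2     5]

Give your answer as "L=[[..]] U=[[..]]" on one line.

  R1 -= 1·R0 → [0,2,1]
  R2 -= -2·R0 → [0,0,3]
  R2 -= 0·R1 → [0,0,3]

L=[[1,0,0],[1,1,0],[-2,0,1]] U=[[-3,-1,-1],[0,2,1],[0,0,3]]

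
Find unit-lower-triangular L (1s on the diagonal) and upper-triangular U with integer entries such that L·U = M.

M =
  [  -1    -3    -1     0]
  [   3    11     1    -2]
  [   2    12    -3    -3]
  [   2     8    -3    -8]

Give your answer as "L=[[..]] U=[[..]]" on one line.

  R1 -= -3·R0 → [0,2,-2,-2]
  R2 -= -2·R0 → [0,6,-5,-3]
  R3 -= -2·R0 → [0,2,-5,-8]
  R2 -= 3·R1 → [0,0,1,3]
  R3 -= 1·R1 → [0,0,-3,-6]
  R3 -= -3·R2 → [0,0,0,3]

L=[[1,0,0,0],[-3,1,0,0],[-2,3,1,0],[-2,1,-3,1]] U=[[-1,-3,-1,0],[0,2,-2,-2],[0,0,1,3],[0,0,0,3]]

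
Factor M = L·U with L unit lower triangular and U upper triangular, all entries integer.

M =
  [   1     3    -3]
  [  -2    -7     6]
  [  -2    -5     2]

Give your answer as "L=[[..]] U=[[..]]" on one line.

L=[[1,0,0],[-2,1,0],[-2,-1,1]] U=[[1,3,-3],[0,-1,0],[0,0,-4]]

  row1 -= -2·row0 → [0,-1,0]
  row2 -= -2·row0 → [0,1,-4]
  row2 -= -1·row1 → [0,0,-4]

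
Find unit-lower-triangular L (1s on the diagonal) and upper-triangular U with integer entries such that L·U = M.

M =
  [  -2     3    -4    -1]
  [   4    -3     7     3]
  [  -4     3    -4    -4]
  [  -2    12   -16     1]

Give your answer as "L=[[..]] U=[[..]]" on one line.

  R1 -= -2·R0 → [0,3,-1,1]
  R2 -= 2·R0 → [0,-3,4,-2]
  R3 -= 1·R0 → [0,9,-12,2]
  R2 -= -1·R1 → [0,0,3,-1]
  R3 -= 3·R1 → [0,0,-9,-1]
  R3 -= -3·R2 → [0,0,0,-4]

L=[[1,0,0,0],[-2,1,0,0],[2,-1,1,0],[1,3,-3,1]] U=[[-2,3,-4,-1],[0,3,-1,1],[0,0,3,-1],[0,0,0,-4]]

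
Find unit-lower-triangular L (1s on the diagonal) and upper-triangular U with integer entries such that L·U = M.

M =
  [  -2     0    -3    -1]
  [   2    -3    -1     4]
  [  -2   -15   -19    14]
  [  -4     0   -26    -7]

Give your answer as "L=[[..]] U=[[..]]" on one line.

  r1 -= -1·r0 → [0,-3,-4,3]
  r2 -= 1·r0 → [0,-15,-16,15]
  r3 -= 2·r0 → [0,0,-20,-5]
  r2 -= 5·r1 → [0,0,4,0]
  r3 -= 0·r1 → [0,0,-20,-5]
  r3 -= -5·r2 → [0,0,0,-5]

L=[[1,0,0,0],[-1,1,0,0],[1,5,1,0],[2,0,-5,1]] U=[[-2,0,-3,-1],[0,-3,-4,3],[0,0,4,0],[0,0,0,-5]]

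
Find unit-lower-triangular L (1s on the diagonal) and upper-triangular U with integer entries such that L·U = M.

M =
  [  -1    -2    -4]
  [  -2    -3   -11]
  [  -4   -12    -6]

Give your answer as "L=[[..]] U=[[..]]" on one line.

L=[[1,0,0],[2,1,0],[4,-4,1]] U=[[-1,-2,-4],[0,1,-3],[0,0,-2]]

  row1 -= 2·row0 → [0,1,-3]
  row2 -= 4·row0 → [0,-4,10]
  row2 -= -4·row1 → [0,0,-2]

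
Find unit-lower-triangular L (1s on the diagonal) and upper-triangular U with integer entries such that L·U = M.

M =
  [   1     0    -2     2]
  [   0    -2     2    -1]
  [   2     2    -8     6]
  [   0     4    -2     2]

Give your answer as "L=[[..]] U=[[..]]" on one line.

  row1 -= 0·row0 → [0,-2,2,-1]
  row2 -= 2·row0 → [0,2,-4,2]
  row3 -= 0·row0 → [0,4,-2,2]
  row2 -= -1·row1 → [0,0,-2,1]
  row3 -= -2·row1 → [0,0,2,0]
  row3 -= -1·row2 → [0,0,0,1]

L=[[1,0,0,0],[0,1,0,0],[2,-1,1,0],[0,-2,-1,1]] U=[[1,0,-2,2],[0,-2,2,-1],[0,0,-2,1],[0,0,0,1]]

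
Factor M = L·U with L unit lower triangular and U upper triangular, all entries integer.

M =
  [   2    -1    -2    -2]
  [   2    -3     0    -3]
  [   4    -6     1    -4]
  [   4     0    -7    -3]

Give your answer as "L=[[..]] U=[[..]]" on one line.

L=[[1,0,0,0],[1,1,0,0],[2,2,1,0],[2,-1,-1,1]] U=[[2,-1,-2,-2],[0,-2,2,-1],[0,0,1,2],[0,0,0,2]]

  R1 -= 1·R0 → [0,-2,2,-1]
  R2 -= 2·R0 → [0,-4,5,0]
  R3 -= 2·R0 → [0,2,-3,1]
  R2 -= 2·R1 → [0,0,1,2]
  R3 -= -1·R1 → [0,0,-1,0]
  R3 -= -1·R2 → [0,0,0,2]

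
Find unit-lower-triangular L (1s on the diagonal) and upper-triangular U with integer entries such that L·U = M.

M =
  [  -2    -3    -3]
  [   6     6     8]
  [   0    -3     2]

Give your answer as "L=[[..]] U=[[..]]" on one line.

  R1 -= -3·R0 → [0,-3,-1]
  R2 -= 0·R0 → [0,-3,2]
  R2 -= 1·R1 → [0,0,3]

L=[[1,0,0],[-3,1,0],[0,1,1]] U=[[-2,-3,-3],[0,-3,-1],[0,0,3]]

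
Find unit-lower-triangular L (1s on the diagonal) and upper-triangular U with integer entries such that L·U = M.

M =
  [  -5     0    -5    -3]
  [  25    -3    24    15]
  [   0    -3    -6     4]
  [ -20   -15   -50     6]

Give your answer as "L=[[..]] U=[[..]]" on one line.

L=[[1,0,0,0],[-5,1,0,0],[0,1,1,0],[4,5,5,1]] U=[[-5,0,-5,-3],[0,-3,-1,0],[0,0,-5,4],[0,0,0,-2]]

  R1 -= -5·R0 → [0,-3,-1,0]
  R2 -= 0·R0 → [0,-3,-6,4]
  R3 -= 4·R0 → [0,-15,-30,18]
  R2 -= 1·R1 → [0,0,-5,4]
  R3 -= 5·R1 → [0,0,-25,18]
  R3 -= 5·R2 → [0,0,0,-2]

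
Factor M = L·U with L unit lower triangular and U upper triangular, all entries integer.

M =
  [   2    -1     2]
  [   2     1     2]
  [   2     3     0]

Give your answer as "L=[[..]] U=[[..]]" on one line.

L=[[1,0,0],[1,1,0],[1,2,1]] U=[[2,-1,2],[0,2,0],[0,0,-2]]

  row1 -= 1·row0 → [0,2,0]
  row2 -= 1·row0 → [0,4,-2]
  row2 -= 2·row1 → [0,0,-2]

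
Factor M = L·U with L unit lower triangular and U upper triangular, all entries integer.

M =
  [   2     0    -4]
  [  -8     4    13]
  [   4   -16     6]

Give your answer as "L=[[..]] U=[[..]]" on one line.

L=[[1,0,0],[-4,1,0],[2,-4,1]] U=[[2,0,-4],[0,4,-3],[0,0,2]]

  R1 -= -4·R0 → [0,4,-3]
  R2 -= 2·R0 → [0,-16,14]
  R2 -= -4·R1 → [0,0,2]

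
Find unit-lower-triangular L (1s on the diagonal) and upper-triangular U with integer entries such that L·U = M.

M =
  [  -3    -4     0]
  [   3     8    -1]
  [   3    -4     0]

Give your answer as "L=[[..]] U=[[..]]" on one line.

L=[[1,0,0],[-1,1,0],[-1,-2,1]] U=[[-3,-4,0],[0,4,-1],[0,0,-2]]

  row1 -= -1·row0 → [0,4,-1]
  row2 -= -1·row0 → [0,-8,0]
  row2 -= -2·row1 → [0,0,-2]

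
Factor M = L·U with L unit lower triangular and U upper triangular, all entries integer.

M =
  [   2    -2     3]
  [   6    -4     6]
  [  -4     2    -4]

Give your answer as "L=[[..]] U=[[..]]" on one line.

  R1 -= 3·R0 → [0,2,-3]
  R2 -= -2·R0 → [0,-2,2]
  R2 -= -1·R1 → [0,0,-1]

L=[[1,0,0],[3,1,0],[-2,-1,1]] U=[[2,-2,3],[0,2,-3],[0,0,-1]]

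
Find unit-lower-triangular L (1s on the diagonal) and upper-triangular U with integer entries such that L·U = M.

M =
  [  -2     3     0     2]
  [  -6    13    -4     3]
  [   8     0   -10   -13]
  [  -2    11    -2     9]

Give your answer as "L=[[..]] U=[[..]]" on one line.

  r1 -= 3·r0 → [0,4,-4,-3]
  r2 -= -4·r0 → [0,12,-10,-5]
  r3 -= 1·r0 → [0,8,-2,7]
  r2 -= 3·r1 → [0,0,2,4]
  r3 -= 2·r1 → [0,0,6,13]
  r3 -= 3·r2 → [0,0,0,1]

L=[[1,0,0,0],[3,1,0,0],[-4,3,1,0],[1,2,3,1]] U=[[-2,3,0,2],[0,4,-4,-3],[0,0,2,4],[0,0,0,1]]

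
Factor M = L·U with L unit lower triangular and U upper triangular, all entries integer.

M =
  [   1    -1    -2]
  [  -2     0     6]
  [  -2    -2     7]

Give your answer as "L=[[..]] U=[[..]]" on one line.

L=[[1,0,0],[-2,1,0],[-2,2,1]] U=[[1,-1,-2],[0,-2,2],[0,0,-1]]

  r1 -= -2·r0 → [0,-2,2]
  r2 -= -2·r0 → [0,-4,3]
  r2 -= 2·r1 → [0,0,-1]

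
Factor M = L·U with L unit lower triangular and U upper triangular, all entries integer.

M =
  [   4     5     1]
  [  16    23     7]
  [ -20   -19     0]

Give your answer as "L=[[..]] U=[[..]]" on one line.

L=[[1,0,0],[4,1,0],[-5,2,1]] U=[[4,5,1],[0,3,3],[0,0,-1]]

  row1 -= 4·row0 → [0,3,3]
  row2 -= -5·row0 → [0,6,5]
  row2 -= 2·row1 → [0,0,-1]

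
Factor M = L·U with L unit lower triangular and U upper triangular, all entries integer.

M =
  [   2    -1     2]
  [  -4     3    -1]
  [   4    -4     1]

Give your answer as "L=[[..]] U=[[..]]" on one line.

  R1 -= -2·R0 → [0,1,3]
  R2 -= 2·R0 → [0,-2,-3]
  R2 -= -2·R1 → [0,0,3]

L=[[1,0,0],[-2,1,0],[2,-2,1]] U=[[2,-1,2],[0,1,3],[0,0,3]]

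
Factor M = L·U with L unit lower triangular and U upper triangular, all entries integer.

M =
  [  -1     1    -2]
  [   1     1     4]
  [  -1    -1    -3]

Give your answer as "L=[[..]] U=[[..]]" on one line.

L=[[1,0,0],[-1,1,0],[1,-1,1]] U=[[-1,1,-2],[0,2,2],[0,0,1]]

  r1 -= -1·r0 → [0,2,2]
  r2 -= 1·r0 → [0,-2,-1]
  r2 -= -1·r1 → [0,0,1]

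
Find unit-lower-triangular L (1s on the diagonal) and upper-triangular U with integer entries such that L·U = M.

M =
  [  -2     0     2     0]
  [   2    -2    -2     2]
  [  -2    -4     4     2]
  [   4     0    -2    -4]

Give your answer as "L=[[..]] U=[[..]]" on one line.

  row1 -= -1·row0 → [0,-2,0,2]
  row2 -= 1·row0 → [0,-4,2,2]
  row3 -= -2·row0 → [0,0,2,-4]
  row2 -= 2·row1 → [0,0,2,-2]
  row3 -= 0·row1 → [0,0,2,-4]
  row3 -= 1·row2 → [0,0,0,-2]

L=[[1,0,0,0],[-1,1,0,0],[1,2,1,0],[-2,0,1,1]] U=[[-2,0,2,0],[0,-2,0,2],[0,0,2,-2],[0,0,0,-2]]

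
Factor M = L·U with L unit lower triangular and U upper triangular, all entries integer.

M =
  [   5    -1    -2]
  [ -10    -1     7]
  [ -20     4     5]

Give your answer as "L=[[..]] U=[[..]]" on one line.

  row1 -= -2·row0 → [0,-3,3]
  row2 -= -4·row0 → [0,0,-3]
  row2 -= 0·row1 → [0,0,-3]

L=[[1,0,0],[-2,1,0],[-4,0,1]] U=[[5,-1,-2],[0,-3,3],[0,0,-3]]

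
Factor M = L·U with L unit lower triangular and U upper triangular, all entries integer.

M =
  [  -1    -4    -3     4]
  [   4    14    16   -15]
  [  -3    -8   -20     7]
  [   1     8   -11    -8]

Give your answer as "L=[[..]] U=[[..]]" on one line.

L=[[1,0,0,0],[-4,1,0,0],[3,-2,1,0],[-1,-2,2,1]] U=[[-1,-4,-3,4],[0,-2,4,1],[0,0,-3,-3],[0,0,0,4]]

  R1 -= -4·R0 → [0,-2,4,1]
  R2 -= 3·R0 → [0,4,-11,-5]
  R3 -= -1·R0 → [0,4,-14,-4]
  R2 -= -2·R1 → [0,0,-3,-3]
  R3 -= -2·R1 → [0,0,-6,-2]
  R3 -= 2·R2 → [0,0,0,4]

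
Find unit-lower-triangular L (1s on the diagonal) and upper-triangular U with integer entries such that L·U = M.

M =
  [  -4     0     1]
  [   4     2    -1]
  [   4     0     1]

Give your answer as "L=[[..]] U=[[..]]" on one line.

  R1 -= -1·R0 → [0,2,0]
  R2 -= -1·R0 → [0,0,2]
  R2 -= 0·R1 → [0,0,2]

L=[[1,0,0],[-1,1,0],[-1,0,1]] U=[[-4,0,1],[0,2,0],[0,0,2]]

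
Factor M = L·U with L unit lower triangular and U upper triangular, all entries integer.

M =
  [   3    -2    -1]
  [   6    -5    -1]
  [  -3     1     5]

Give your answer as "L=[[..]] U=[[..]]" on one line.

L=[[1,0,0],[2,1,0],[-1,1,1]] U=[[3,-2,-1],[0,-1,1],[0,0,3]]

  row1 -= 2·row0 → [0,-1,1]
  row2 -= -1·row0 → [0,-1,4]
  row2 -= 1·row1 → [0,0,3]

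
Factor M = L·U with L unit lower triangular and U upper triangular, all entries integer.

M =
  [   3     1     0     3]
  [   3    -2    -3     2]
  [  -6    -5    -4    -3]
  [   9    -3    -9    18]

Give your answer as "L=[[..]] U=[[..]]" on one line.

  row1 -= 1·row0 → [0,-3,-3,-1]
  row2 -= -2·row0 → [0,-3,-4,3]
  row3 -= 3·row0 → [0,-6,-9,9]
  row2 -= 1·row1 → [0,0,-1,4]
  row3 -= 2·row1 → [0,0,-3,11]
  row3 -= 3·row2 → [0,0,0,-1]

L=[[1,0,0,0],[1,1,0,0],[-2,1,1,0],[3,2,3,1]] U=[[3,1,0,3],[0,-3,-3,-1],[0,0,-1,4],[0,0,0,-1]]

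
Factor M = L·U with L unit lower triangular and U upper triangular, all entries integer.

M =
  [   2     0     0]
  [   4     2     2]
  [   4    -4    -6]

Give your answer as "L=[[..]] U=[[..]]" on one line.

  r1 -= 2·r0 → [0,2,2]
  r2 -= 2·r0 → [0,-4,-6]
  r2 -= -2·r1 → [0,0,-2]

L=[[1,0,0],[2,1,0],[2,-2,1]] U=[[2,0,0],[0,2,2],[0,0,-2]]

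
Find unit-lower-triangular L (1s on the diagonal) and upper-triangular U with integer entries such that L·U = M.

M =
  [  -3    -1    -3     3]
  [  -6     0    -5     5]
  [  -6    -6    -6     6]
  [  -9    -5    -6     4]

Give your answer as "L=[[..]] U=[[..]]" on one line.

  row1 -= 2·row0 → [0,2,1,-1]
  row2 -= 2·row0 → [0,-4,0,0]
  row3 -= 3·row0 → [0,-2,3,-5]
  row2 -= -2·row1 → [0,0,2,-2]
  row3 -= -1·row1 → [0,0,4,-6]
  row3 -= 2·row2 → [0,0,0,-2]

L=[[1,0,0,0],[2,1,0,0],[2,-2,1,0],[3,-1,2,1]] U=[[-3,-1,-3,3],[0,2,1,-1],[0,0,2,-2],[0,0,0,-2]]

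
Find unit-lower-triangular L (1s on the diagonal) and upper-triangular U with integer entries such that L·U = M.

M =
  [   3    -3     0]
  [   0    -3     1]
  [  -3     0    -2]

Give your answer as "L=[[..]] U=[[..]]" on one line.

L=[[1,0,0],[0,1,0],[-1,1,1]] U=[[3,-3,0],[0,-3,1],[0,0,-3]]

  row1 -= 0·row0 → [0,-3,1]
  row2 -= -1·row0 → [0,-3,-2]
  row2 -= 1·row1 → [0,0,-3]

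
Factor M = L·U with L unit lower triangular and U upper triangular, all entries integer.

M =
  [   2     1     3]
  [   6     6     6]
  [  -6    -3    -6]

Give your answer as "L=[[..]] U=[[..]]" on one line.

  R1 -= 3·R0 → [0,3,-3]
  R2 -= -3·R0 → [0,0,3]
  R2 -= 0·R1 → [0,0,3]

L=[[1,0,0],[3,1,0],[-3,0,1]] U=[[2,1,3],[0,3,-3],[0,0,3]]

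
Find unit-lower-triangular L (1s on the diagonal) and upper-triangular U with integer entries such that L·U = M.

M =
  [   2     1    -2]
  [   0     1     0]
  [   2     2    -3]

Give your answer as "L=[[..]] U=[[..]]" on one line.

L=[[1,0,0],[0,1,0],[1,1,1]] U=[[2,1,-2],[0,1,0],[0,0,-1]]

  R1 -= 0·R0 → [0,1,0]
  R2 -= 1·R0 → [0,1,-1]
  R2 -= 1·R1 → [0,0,-1]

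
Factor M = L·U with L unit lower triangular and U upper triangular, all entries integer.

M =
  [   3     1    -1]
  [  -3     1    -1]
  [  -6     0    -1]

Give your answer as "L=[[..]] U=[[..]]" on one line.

  R1 -= -1·R0 → [0,2,-2]
  R2 -= -2·R0 → [0,2,-3]
  R2 -= 1·R1 → [0,0,-1]

L=[[1,0,0],[-1,1,0],[-2,1,1]] U=[[3,1,-1],[0,2,-2],[0,0,-1]]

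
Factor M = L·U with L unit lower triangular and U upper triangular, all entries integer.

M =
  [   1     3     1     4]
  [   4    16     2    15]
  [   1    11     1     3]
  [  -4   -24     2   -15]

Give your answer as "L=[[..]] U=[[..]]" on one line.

L=[[1,0,0,0],[4,1,0,0],[1,2,1,0],[-4,-3,0,1]] U=[[1,3,1,4],[0,4,-2,-1],[0,0,4,1],[0,0,0,-2]]

  R1 -= 4·R0 → [0,4,-2,-1]
  R2 -= 1·R0 → [0,8,0,-1]
  R3 -= -4·R0 → [0,-12,6,1]
  R2 -= 2·R1 → [0,0,4,1]
  R3 -= -3·R1 → [0,0,0,-2]
  R3 -= 0·R2 → [0,0,0,-2]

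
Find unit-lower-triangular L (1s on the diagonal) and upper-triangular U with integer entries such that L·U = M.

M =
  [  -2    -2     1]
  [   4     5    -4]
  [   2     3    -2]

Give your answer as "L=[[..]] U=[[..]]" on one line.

L=[[1,0,0],[-2,1,0],[-1,1,1]] U=[[-2,-2,1],[0,1,-2],[0,0,1]]

  R1 -= -2·R0 → [0,1,-2]
  R2 -= -1·R0 → [0,1,-1]
  R2 -= 1·R1 → [0,0,1]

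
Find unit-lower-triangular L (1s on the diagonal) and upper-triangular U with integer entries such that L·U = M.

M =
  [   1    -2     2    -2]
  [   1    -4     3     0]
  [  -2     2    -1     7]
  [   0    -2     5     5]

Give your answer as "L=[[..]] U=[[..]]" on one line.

L=[[1,0,0,0],[1,1,0,0],[-2,1,1,0],[0,1,2,1]] U=[[1,-2,2,-2],[0,-2,1,2],[0,0,2,1],[0,0,0,1]]

  R1 -= 1·R0 → [0,-2,1,2]
  R2 -= -2·R0 → [0,-2,3,3]
  R3 -= 0·R0 → [0,-2,5,5]
  R2 -= 1·R1 → [0,0,2,1]
  R3 -= 1·R1 → [0,0,4,3]
  R3 -= 2·R2 → [0,0,0,1]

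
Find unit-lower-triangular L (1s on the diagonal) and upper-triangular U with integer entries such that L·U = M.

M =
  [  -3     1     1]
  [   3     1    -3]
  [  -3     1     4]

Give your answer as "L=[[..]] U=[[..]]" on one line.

L=[[1,0,0],[-1,1,0],[1,0,1]] U=[[-3,1,1],[0,2,-2],[0,0,3]]

  row1 -= -1·row0 → [0,2,-2]
  row2 -= 1·row0 → [0,0,3]
  row2 -= 0·row1 → [0,0,3]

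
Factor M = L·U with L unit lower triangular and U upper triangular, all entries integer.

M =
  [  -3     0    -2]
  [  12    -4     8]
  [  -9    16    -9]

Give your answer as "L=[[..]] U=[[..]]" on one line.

  row1 -= -4·row0 → [0,-4,0]
  row2 -= 3·row0 → [0,16,-3]
  row2 -= -4·row1 → [0,0,-3]

L=[[1,0,0],[-4,1,0],[3,-4,1]] U=[[-3,0,-2],[0,-4,0],[0,0,-3]]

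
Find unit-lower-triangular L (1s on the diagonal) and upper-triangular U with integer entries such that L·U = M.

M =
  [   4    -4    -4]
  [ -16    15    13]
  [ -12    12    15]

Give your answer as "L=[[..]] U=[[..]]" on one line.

  R1 -= -4·R0 → [0,-1,-3]
  R2 -= -3·R0 → [0,0,3]
  R2 -= 0·R1 → [0,0,3]

L=[[1,0,0],[-4,1,0],[-3,0,1]] U=[[4,-4,-4],[0,-1,-3],[0,0,3]]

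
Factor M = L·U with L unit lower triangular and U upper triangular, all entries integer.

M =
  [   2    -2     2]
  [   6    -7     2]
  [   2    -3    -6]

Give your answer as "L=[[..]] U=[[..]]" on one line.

L=[[1,0,0],[3,1,0],[1,1,1]] U=[[2,-2,2],[0,-1,-4],[0,0,-4]]

  R1 -= 3·R0 → [0,-1,-4]
  R2 -= 1·R0 → [0,-1,-8]
  R2 -= 1·R1 → [0,0,-4]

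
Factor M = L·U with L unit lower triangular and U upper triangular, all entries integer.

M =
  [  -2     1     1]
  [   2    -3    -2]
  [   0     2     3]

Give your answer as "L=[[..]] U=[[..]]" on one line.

  R1 -= -1·R0 → [0,-2,-1]
  R2 -= 0·R0 → [0,2,3]
  R2 -= -1·R1 → [0,0,2]

L=[[1,0,0],[-1,1,0],[0,-1,1]] U=[[-2,1,1],[0,-2,-1],[0,0,2]]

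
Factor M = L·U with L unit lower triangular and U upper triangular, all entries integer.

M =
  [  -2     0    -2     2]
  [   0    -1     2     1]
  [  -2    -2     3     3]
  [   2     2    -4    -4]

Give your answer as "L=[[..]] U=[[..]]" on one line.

L=[[1,0,0,0],[0,1,0,0],[1,2,1,0],[-1,-2,-2,1]] U=[[-2,0,-2,2],[0,-1,2,1],[0,0,1,-1],[0,0,0,-2]]

  row1 -= 0·row0 → [0,-1,2,1]
  row2 -= 1·row0 → [0,-2,5,1]
  row3 -= -1·row0 → [0,2,-6,-2]
  row2 -= 2·row1 → [0,0,1,-1]
  row3 -= -2·row1 → [0,0,-2,0]
  row3 -= -2·row2 → [0,0,0,-2]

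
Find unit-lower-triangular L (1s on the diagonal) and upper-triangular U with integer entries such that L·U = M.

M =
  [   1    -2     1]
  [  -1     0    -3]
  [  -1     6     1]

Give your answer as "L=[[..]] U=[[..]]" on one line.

L=[[1,0,0],[-1,1,0],[-1,-2,1]] U=[[1,-2,1],[0,-2,-2],[0,0,-2]]

  r1 -= -1·r0 → [0,-2,-2]
  r2 -= -1·r0 → [0,4,2]
  r2 -= -2·r1 → [0,0,-2]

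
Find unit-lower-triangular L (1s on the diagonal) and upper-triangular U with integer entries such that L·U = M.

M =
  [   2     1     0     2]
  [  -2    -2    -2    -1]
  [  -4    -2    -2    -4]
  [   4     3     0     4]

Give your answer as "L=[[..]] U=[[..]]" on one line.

  r1 -= -1·r0 → [0,-1,-2,1]
  r2 -= -2·r0 → [0,0,-2,0]
  r3 -= 2·r0 → [0,1,0,0]
  r2 -= 0·r1 → [0,0,-2,0]
  r3 -= -1·r1 → [0,0,-2,1]
  r3 -= 1·r2 → [0,0,0,1]

L=[[1,0,0,0],[-1,1,0,0],[-2,0,1,0],[2,-1,1,1]] U=[[2,1,0,2],[0,-1,-2,1],[0,0,-2,0],[0,0,0,1]]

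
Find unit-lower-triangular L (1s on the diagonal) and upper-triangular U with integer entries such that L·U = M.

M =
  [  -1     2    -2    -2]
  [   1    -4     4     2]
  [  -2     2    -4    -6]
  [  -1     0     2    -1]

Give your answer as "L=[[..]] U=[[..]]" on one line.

L=[[1,0,0,0],[-1,1,0,0],[2,1,1,0],[1,1,-1,1]] U=[[-1,2,-2,-2],[0,-2,2,0],[0,0,-2,-2],[0,0,0,-1]]

  row1 -= -1·row0 → [0,-2,2,0]
  row2 -= 2·row0 → [0,-2,0,-2]
  row3 -= 1·row0 → [0,-2,4,1]
  row2 -= 1·row1 → [0,0,-2,-2]
  row3 -= 1·row1 → [0,0,2,1]
  row3 -= -1·row2 → [0,0,0,-1]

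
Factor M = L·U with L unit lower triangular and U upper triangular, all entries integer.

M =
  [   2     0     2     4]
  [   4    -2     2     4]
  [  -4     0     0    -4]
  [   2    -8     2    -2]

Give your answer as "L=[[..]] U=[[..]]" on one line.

  r1 -= 2·r0 → [0,-2,-2,-4]
  r2 -= -2·r0 → [0,0,4,4]
  r3 -= 1·r0 → [0,-8,0,-6]
  r2 -= 0·r1 → [0,0,4,4]
  r3 -= 4·r1 → [0,0,8,10]
  r3 -= 2·r2 → [0,0,0,2]

L=[[1,0,0,0],[2,1,0,0],[-2,0,1,0],[1,4,2,1]] U=[[2,0,2,4],[0,-2,-2,-4],[0,0,4,4],[0,0,0,2]]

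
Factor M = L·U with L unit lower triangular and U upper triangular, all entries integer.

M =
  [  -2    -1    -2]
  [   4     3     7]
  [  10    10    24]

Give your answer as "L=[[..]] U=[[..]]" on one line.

  R1 -= -2·R0 → [0,1,3]
  R2 -= -5·R0 → [0,5,14]
  R2 -= 5·R1 → [0,0,-1]

L=[[1,0,0],[-2,1,0],[-5,5,1]] U=[[-2,-1,-2],[0,1,3],[0,0,-1]]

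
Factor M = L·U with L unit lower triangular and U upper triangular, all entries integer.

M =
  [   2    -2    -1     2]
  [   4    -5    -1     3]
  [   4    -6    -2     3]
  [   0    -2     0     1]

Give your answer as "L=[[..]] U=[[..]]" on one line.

L=[[1,0,0,0],[2,1,0,0],[2,2,1,0],[0,2,1,1]] U=[[2,-2,-1,2],[0,-1,1,-1],[0,0,-2,1],[0,0,0,2]]

  row1 -= 2·row0 → [0,-1,1,-1]
  row2 -= 2·row0 → [0,-2,0,-1]
  row3 -= 0·row0 → [0,-2,0,1]
  row2 -= 2·row1 → [0,0,-2,1]
  row3 -= 2·row1 → [0,0,-2,3]
  row3 -= 1·row2 → [0,0,0,2]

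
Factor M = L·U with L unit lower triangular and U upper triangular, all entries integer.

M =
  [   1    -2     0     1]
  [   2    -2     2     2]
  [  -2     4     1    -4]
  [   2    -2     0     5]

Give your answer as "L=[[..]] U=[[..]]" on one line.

L=[[1,0,0,0],[2,1,0,0],[-2,0,1,0],[2,1,-2,1]] U=[[1,-2,0,1],[0,2,2,0],[0,0,1,-2],[0,0,0,-1]]

  row1 -= 2·row0 → [0,2,2,0]
  row2 -= -2·row0 → [0,0,1,-2]
  row3 -= 2·row0 → [0,2,0,3]
  row2 -= 0·row1 → [0,0,1,-2]
  row3 -= 1·row1 → [0,0,-2,3]
  row3 -= -2·row2 → [0,0,0,-1]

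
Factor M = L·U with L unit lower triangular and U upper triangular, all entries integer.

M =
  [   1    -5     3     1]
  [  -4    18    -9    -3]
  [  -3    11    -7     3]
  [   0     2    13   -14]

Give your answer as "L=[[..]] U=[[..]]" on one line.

  row1 -= -4·row0 → [0,-2,3,1]
  row2 -= -3·row0 → [0,-4,2,6]
  row3 -= 0·row0 → [0,2,13,-14]
  row2 -= 2·row1 → [0,0,-4,4]
  row3 -= -1·row1 → [0,0,16,-13]
  row3 -= -4·row2 → [0,0,0,3]

L=[[1,0,0,0],[-4,1,0,0],[-3,2,1,0],[0,-1,-4,1]] U=[[1,-5,3,1],[0,-2,3,1],[0,0,-4,4],[0,0,0,3]]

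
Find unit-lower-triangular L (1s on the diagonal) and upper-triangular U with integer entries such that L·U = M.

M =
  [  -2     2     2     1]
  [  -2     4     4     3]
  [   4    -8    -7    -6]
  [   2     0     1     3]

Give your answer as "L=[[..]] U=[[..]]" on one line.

  r1 -= 1·r0 → [0,2,2,2]
  r2 -= -2·r0 → [0,-4,-3,-4]
  r3 -= -1·r0 → [0,2,3,4]
  r2 -= -2·r1 → [0,0,1,0]
  r3 -= 1·r1 → [0,0,1,2]
  r3 -= 1·r2 → [0,0,0,2]

L=[[1,0,0,0],[1,1,0,0],[-2,-2,1,0],[-1,1,1,1]] U=[[-2,2,2,1],[0,2,2,2],[0,0,1,0],[0,0,0,2]]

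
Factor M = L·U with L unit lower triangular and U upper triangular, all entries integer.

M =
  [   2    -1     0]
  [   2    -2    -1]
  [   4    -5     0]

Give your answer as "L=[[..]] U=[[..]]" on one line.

  r1 -= 1·r0 → [0,-1,-1]
  r2 -= 2·r0 → [0,-3,0]
  r2 -= 3·r1 → [0,0,3]

L=[[1,0,0],[1,1,0],[2,3,1]] U=[[2,-1,0],[0,-1,-1],[0,0,3]]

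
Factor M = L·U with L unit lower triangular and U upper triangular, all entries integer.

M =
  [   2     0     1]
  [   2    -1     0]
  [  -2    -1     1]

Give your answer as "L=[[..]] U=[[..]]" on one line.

  r1 -= 1·r0 → [0,-1,-1]
  r2 -= -1·r0 → [0,-1,2]
  r2 -= 1·r1 → [0,0,3]

L=[[1,0,0],[1,1,0],[-1,1,1]] U=[[2,0,1],[0,-1,-1],[0,0,3]]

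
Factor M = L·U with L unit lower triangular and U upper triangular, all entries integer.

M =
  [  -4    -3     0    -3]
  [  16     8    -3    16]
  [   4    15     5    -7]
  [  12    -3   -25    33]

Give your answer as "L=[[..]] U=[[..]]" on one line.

L=[[1,0,0,0],[-4,1,0,0],[-1,-3,1,0],[-3,3,4,1]] U=[[-4,-3,0,-3],[0,-4,-3,4],[0,0,-4,2],[0,0,0,4]]

  r1 -= -4·r0 → [0,-4,-3,4]
  r2 -= -1·r0 → [0,12,5,-10]
  r3 -= -3·r0 → [0,-12,-25,24]
  r2 -= -3·r1 → [0,0,-4,2]
  r3 -= 3·r1 → [0,0,-16,12]
  r3 -= 4·r2 → [0,0,0,4]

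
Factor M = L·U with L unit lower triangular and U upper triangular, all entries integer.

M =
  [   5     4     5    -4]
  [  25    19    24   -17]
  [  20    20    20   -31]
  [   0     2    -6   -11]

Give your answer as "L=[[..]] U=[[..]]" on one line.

L=[[1,0,0,0],[5,1,0,0],[4,-4,1,0],[0,-2,2,1]] U=[[5,4,5,-4],[0,-1,-1,3],[0,0,-4,-3],[0,0,0,1]]

  r1 -= 5·r0 → [0,-1,-1,3]
  r2 -= 4·r0 → [0,4,0,-15]
  r3 -= 0·r0 → [0,2,-6,-11]
  r2 -= -4·r1 → [0,0,-4,-3]
  r3 -= -2·r1 → [0,0,-8,-5]
  r3 -= 2·r2 → [0,0,0,1]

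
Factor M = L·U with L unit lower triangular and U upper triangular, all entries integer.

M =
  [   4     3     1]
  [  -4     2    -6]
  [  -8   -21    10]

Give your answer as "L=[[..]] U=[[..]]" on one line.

L=[[1,0,0],[-1,1,0],[-2,-3,1]] U=[[4,3,1],[0,5,-5],[0,0,-3]]

  r1 -= -1·r0 → [0,5,-5]
  r2 -= -2·r0 → [0,-15,12]
  r2 -= -3·r1 → [0,0,-3]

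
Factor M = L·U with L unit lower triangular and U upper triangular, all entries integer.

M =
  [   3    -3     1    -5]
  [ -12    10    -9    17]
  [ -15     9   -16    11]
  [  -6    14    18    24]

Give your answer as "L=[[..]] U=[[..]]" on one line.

L=[[1,0,0,0],[-4,1,0,0],[-5,3,1,0],[-2,-4,0,1]] U=[[3,-3,1,-5],[0,-2,-5,-3],[0,0,4,-5],[0,0,0,2]]

  r1 -= -4·r0 → [0,-2,-5,-3]
  r2 -= -5·r0 → [0,-6,-11,-14]
  r3 -= -2·r0 → [0,8,20,14]
  r2 -= 3·r1 → [0,0,4,-5]
  r3 -= -4·r1 → [0,0,0,2]
  r3 -= 0·r2 → [0,0,0,2]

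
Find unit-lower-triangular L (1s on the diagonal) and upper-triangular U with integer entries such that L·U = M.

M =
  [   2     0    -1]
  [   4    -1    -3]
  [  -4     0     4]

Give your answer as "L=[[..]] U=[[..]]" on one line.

  R1 -= 2·R0 → [0,-1,-1]
  R2 -= -2·R0 → [0,0,2]
  R2 -= 0·R1 → [0,0,2]

L=[[1,0,0],[2,1,0],[-2,0,1]] U=[[2,0,-1],[0,-1,-1],[0,0,2]]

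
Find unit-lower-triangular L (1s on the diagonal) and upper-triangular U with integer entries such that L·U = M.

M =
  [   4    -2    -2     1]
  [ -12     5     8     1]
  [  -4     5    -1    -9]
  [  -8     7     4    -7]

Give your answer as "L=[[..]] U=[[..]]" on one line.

L=[[1,0,0,0],[-3,1,0,0],[-1,-3,1,0],[-2,-3,2,1]] U=[[4,-2,-2,1],[0,-1,2,4],[0,0,3,4],[0,0,0,-1]]

  R1 -= -3·R0 → [0,-1,2,4]
  R2 -= -1·R0 → [0,3,-3,-8]
  R3 -= -2·R0 → [0,3,0,-5]
  R2 -= -3·R1 → [0,0,3,4]
  R3 -= -3·R1 → [0,0,6,7]
  R3 -= 2·R2 → [0,0,0,-1]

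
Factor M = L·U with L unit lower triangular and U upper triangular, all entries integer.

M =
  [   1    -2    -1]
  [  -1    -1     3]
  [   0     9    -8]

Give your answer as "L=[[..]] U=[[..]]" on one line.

L=[[1,0,0],[-1,1,0],[0,-3,1]] U=[[1,-2,-1],[0,-3,2],[0,0,-2]]

  row1 -= -1·row0 → [0,-3,2]
  row2 -= 0·row0 → [0,9,-8]
  row2 -= -3·row1 → [0,0,-2]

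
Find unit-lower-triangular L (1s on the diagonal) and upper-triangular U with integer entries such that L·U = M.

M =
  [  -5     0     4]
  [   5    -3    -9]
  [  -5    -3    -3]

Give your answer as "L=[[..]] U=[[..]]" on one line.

  row1 -= -1·row0 → [0,-3,-5]
  row2 -= 1·row0 → [0,-3,-7]
  row2 -= 1·row1 → [0,0,-2]

L=[[1,0,0],[-1,1,0],[1,1,1]] U=[[-5,0,4],[0,-3,-5],[0,0,-2]]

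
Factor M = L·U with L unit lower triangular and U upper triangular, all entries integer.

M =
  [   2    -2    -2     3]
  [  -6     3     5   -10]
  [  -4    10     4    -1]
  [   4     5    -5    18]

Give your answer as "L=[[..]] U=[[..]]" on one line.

L=[[1,0,0,0],[-3,1,0,0],[-2,-2,1,0],[2,-3,2,1]] U=[[2,-2,-2,3],[0,-3,-1,-1],[0,0,-2,3],[0,0,0,3]]

  r1 -= -3·r0 → [0,-3,-1,-1]
  r2 -= -2·r0 → [0,6,0,5]
  r3 -= 2·r0 → [0,9,-1,12]
  r2 -= -2·r1 → [0,0,-2,3]
  r3 -= -3·r1 → [0,0,-4,9]
  r3 -= 2·r2 → [0,0,0,3]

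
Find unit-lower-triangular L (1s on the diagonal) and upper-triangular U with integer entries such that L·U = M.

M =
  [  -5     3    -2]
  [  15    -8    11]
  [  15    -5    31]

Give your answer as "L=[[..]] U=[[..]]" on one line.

  r1 -= -3·r0 → [0,1,5]
  r2 -= -3·r0 → [0,4,25]
  r2 -= 4·r1 → [0,0,5]

L=[[1,0,0],[-3,1,0],[-3,4,1]] U=[[-5,3,-2],[0,1,5],[0,0,5]]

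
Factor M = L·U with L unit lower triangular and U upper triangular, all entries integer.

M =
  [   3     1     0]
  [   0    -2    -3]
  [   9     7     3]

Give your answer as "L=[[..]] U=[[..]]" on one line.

  r1 -= 0·r0 → [0,-2,-3]
  r2 -= 3·r0 → [0,4,3]
  r2 -= -2·r1 → [0,0,-3]

L=[[1,0,0],[0,1,0],[3,-2,1]] U=[[3,1,0],[0,-2,-3],[0,0,-3]]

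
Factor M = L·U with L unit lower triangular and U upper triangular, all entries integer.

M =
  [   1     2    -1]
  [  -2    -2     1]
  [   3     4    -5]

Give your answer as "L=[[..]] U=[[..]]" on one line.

  r1 -= -2·r0 → [0,2,-1]
  r2 -= 3·r0 → [0,-2,-2]
  r2 -= -1·r1 → [0,0,-3]

L=[[1,0,0],[-2,1,0],[3,-1,1]] U=[[1,2,-1],[0,2,-1],[0,0,-3]]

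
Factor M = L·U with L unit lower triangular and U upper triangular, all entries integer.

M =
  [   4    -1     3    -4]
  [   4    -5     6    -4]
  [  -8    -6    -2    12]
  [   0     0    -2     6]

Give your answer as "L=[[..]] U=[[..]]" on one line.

  row1 -= 1·row0 → [0,-4,3,0]
  row2 -= -2·row0 → [0,-8,4,4]
  row3 -= 0·row0 → [0,0,-2,6]
  row2 -= 2·row1 → [0,0,-2,4]
  row3 -= 0·row1 → [0,0,-2,6]
  row3 -= 1·row2 → [0,0,0,2]

L=[[1,0,0,0],[1,1,0,0],[-2,2,1,0],[0,0,1,1]] U=[[4,-1,3,-4],[0,-4,3,0],[0,0,-2,4],[0,0,0,2]]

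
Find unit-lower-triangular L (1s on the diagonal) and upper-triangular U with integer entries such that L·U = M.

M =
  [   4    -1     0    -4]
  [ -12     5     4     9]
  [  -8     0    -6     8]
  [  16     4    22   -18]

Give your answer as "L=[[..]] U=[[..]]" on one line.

  R1 -= -3·R0 → [0,2,4,-3]
  R2 -= -2·R0 → [0,-2,-6,0]
  R3 -= 4·R0 → [0,8,22,-2]
  R2 -= -1·R1 → [0,0,-2,-3]
  R3 -= 4·R1 → [0,0,6,10]
  R3 -= -3·R2 → [0,0,0,1]

L=[[1,0,0,0],[-3,1,0,0],[-2,-1,1,0],[4,4,-3,1]] U=[[4,-1,0,-4],[0,2,4,-3],[0,0,-2,-3],[0,0,0,1]]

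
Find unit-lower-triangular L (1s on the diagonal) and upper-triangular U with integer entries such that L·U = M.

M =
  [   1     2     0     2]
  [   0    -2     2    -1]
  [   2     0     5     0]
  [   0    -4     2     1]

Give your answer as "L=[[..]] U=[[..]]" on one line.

  r1 -= 0·r0 → [0,-2,2,-1]
  r2 -= 2·r0 → [0,-4,5,-4]
  r3 -= 0·r0 → [0,-4,2,1]
  r2 -= 2·r1 → [0,0,1,-2]
  r3 -= 2·r1 → [0,0,-2,3]
  r3 -= -2·r2 → [0,0,0,-1]

L=[[1,0,0,0],[0,1,0,0],[2,2,1,0],[0,2,-2,1]] U=[[1,2,0,2],[0,-2,2,-1],[0,0,1,-2],[0,0,0,-1]]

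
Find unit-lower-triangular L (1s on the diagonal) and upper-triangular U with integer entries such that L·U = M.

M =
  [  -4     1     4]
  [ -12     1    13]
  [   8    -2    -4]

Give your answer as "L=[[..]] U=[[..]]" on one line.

  row1 -= 3·row0 → [0,-2,1]
  row2 -= -2·row0 → [0,0,4]
  row2 -= 0·row1 → [0,0,4]

L=[[1,0,0],[3,1,0],[-2,0,1]] U=[[-4,1,4],[0,-2,1],[0,0,4]]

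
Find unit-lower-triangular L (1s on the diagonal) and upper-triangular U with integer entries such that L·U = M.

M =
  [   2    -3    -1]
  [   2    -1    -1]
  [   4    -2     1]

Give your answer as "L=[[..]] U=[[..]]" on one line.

  R1 -= 1·R0 → [0,2,0]
  R2 -= 2·R0 → [0,4,3]
  R2 -= 2·R1 → [0,0,3]

L=[[1,0,0],[1,1,0],[2,2,1]] U=[[2,-3,-1],[0,2,0],[0,0,3]]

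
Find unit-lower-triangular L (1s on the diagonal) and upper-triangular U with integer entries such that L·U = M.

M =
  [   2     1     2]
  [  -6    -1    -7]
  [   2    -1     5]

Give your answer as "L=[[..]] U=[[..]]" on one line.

  row1 -= -3·row0 → [0,2,-1]
  row2 -= 1·row0 → [0,-2,3]
  row2 -= -1·row1 → [0,0,2]

L=[[1,0,0],[-3,1,0],[1,-1,1]] U=[[2,1,2],[0,2,-1],[0,0,2]]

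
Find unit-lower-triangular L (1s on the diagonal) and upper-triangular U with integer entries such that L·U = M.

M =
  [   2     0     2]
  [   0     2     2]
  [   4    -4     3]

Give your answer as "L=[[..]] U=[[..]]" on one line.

L=[[1,0,0],[0,1,0],[2,-2,1]] U=[[2,0,2],[0,2,2],[0,0,3]]

  R1 -= 0·R0 → [0,2,2]
  R2 -= 2·R0 → [0,-4,-1]
  R2 -= -2·R1 → [0,0,3]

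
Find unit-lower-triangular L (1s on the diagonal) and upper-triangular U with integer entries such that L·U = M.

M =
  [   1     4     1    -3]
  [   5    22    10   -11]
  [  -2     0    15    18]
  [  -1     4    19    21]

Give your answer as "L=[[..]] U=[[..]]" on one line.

  r1 -= 5·r0 → [0,2,5,4]
  r2 -= -2·r0 → [0,8,17,12]
  r3 -= -1·r0 → [0,8,20,18]
  r2 -= 4·r1 → [0,0,-3,-4]
  r3 -= 4·r1 → [0,0,0,2]
  r3 -= 0·r2 → [0,0,0,2]

L=[[1,0,0,0],[5,1,0,0],[-2,4,1,0],[-1,4,0,1]] U=[[1,4,1,-3],[0,2,5,4],[0,0,-3,-4],[0,0,0,2]]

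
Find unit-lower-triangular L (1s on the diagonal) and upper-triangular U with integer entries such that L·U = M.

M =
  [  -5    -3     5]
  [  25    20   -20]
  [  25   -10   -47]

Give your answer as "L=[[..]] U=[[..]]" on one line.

L=[[1,0,0],[-5,1,0],[-5,-5,1]] U=[[-5,-3,5],[0,5,5],[0,0,3]]

  R1 -= -5·R0 → [0,5,5]
  R2 -= -5·R0 → [0,-25,-22]
  R2 -= -5·R1 → [0,0,3]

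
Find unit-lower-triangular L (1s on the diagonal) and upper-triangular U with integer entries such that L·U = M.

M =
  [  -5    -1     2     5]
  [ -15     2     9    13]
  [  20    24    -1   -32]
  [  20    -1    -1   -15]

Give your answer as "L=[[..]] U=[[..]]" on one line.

L=[[1,0,0,0],[3,1,0,0],[-4,4,1,0],[-4,-1,-2,1]] U=[[-5,-1,2,5],[0,5,3,-2],[0,0,-5,-4],[0,0,0,-5]]

  r1 -= 3·r0 → [0,5,3,-2]
  r2 -= -4·r0 → [0,20,7,-12]
  r3 -= -4·r0 → [0,-5,7,5]
  r2 -= 4·r1 → [0,0,-5,-4]
  r3 -= -1·r1 → [0,0,10,3]
  r3 -= -2·r2 → [0,0,0,-5]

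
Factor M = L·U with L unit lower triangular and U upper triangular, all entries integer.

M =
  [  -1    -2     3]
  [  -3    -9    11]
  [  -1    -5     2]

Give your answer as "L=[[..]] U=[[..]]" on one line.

L=[[1,0,0],[3,1,0],[1,1,1]] U=[[-1,-2,3],[0,-3,2],[0,0,-3]]

  R1 -= 3·R0 → [0,-3,2]
  R2 -= 1·R0 → [0,-3,-1]
  R2 -= 1·R1 → [0,0,-3]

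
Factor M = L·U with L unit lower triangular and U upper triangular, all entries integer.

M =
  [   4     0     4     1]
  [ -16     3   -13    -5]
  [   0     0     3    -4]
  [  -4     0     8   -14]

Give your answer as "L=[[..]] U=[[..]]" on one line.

L=[[1,0,0,0],[-4,1,0,0],[0,0,1,0],[-1,0,4,1]] U=[[4,0,4,1],[0,3,3,-1],[0,0,3,-4],[0,0,0,3]]

  row1 -= -4·row0 → [0,3,3,-1]
  row2 -= 0·row0 → [0,0,3,-4]
  row3 -= -1·row0 → [0,0,12,-13]
  row2 -= 0·row1 → [0,0,3,-4]
  row3 -= 0·row1 → [0,0,12,-13]
  row3 -= 4·row2 → [0,0,0,3]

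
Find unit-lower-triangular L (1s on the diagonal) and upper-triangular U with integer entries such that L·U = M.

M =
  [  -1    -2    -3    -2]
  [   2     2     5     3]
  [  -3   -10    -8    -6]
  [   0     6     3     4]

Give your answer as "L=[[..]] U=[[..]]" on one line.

  row1 -= -2·row0 → [0,-2,-1,-1]
  row2 -= 3·row0 → [0,-4,1,0]
  row3 -= 0·row0 → [0,6,3,4]
  row2 -= 2·row1 → [0,0,3,2]
  row3 -= -3·row1 → [0,0,0,1]
  row3 -= 0·row2 → [0,0,0,1]

L=[[1,0,0,0],[-2,1,0,0],[3,2,1,0],[0,-3,0,1]] U=[[-1,-2,-3,-2],[0,-2,-1,-1],[0,0,3,2],[0,0,0,1]]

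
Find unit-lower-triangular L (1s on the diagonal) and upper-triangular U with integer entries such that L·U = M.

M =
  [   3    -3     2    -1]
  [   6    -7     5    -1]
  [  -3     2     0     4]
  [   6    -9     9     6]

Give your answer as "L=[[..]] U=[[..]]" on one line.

L=[[1,0,0,0],[2,1,0,0],[-1,1,1,0],[2,3,2,1]] U=[[3,-3,2,-1],[0,-1,1,1],[0,0,1,2],[0,0,0,1]]

  R1 -= 2·R0 → [0,-1,1,1]
  R2 -= -1·R0 → [0,-1,2,3]
  R3 -= 2·R0 → [0,-3,5,8]
  R2 -= 1·R1 → [0,0,1,2]
  R3 -= 3·R1 → [0,0,2,5]
  R3 -= 2·R2 → [0,0,0,1]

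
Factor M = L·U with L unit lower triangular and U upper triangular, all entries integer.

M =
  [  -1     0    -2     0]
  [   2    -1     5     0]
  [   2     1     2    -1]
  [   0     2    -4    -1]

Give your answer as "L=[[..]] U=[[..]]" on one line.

  R1 -= -2·R0 → [0,-1,1,0]
  R2 -= -2·R0 → [0,1,-2,-1]
  R3 -= 0·R0 → [0,2,-4,-1]
  R2 -= -1·R1 → [0,0,-1,-1]
  R3 -= -2·R1 → [0,0,-2,-1]
  R3 -= 2·R2 → [0,0,0,1]

L=[[1,0,0,0],[-2,1,0,0],[-2,-1,1,0],[0,-2,2,1]] U=[[-1,0,-2,0],[0,-1,1,0],[0,0,-1,-1],[0,0,0,1]]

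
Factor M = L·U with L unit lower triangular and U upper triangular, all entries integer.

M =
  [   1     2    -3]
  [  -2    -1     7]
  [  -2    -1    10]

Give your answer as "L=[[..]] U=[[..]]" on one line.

L=[[1,0,0],[-2,1,0],[-2,1,1]] U=[[1,2,-3],[0,3,1],[0,0,3]]

  r1 -= -2·r0 → [0,3,1]
  r2 -= -2·r0 → [0,3,4]
  r2 -= 1·r1 → [0,0,3]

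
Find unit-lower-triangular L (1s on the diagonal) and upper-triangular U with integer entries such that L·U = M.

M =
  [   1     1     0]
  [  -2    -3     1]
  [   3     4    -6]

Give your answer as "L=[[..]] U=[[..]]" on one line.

L=[[1,0,0],[-2,1,0],[3,-1,1]] U=[[1,1,0],[0,-1,1],[0,0,-5]]

  R1 -= -2·R0 → [0,-1,1]
  R2 -= 3·R0 → [0,1,-6]
  R2 -= -1·R1 → [0,0,-5]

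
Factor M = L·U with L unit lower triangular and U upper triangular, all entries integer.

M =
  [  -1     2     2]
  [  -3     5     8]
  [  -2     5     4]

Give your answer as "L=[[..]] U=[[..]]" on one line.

L=[[1,0,0],[3,1,0],[2,-1,1]] U=[[-1,2,2],[0,-1,2],[0,0,2]]

  R1 -= 3·R0 → [0,-1,2]
  R2 -= 2·R0 → [0,1,0]
  R2 -= -1·R1 → [0,0,2]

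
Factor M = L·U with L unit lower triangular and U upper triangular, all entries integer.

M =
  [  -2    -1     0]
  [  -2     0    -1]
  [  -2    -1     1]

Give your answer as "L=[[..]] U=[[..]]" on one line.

L=[[1,0,0],[1,1,0],[1,0,1]] U=[[-2,-1,0],[0,1,-1],[0,0,1]]

  R1 -= 1·R0 → [0,1,-1]
  R2 -= 1·R0 → [0,0,1]
  R2 -= 0·R1 → [0,0,1]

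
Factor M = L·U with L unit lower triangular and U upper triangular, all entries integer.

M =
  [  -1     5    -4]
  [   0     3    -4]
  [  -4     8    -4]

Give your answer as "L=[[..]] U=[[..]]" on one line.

L=[[1,0,0],[0,1,0],[4,-4,1]] U=[[-1,5,-4],[0,3,-4],[0,0,-4]]

  R1 -= 0·R0 → [0,3,-4]
  R2 -= 4·R0 → [0,-12,12]
  R2 -= -4·R1 → [0,0,-4]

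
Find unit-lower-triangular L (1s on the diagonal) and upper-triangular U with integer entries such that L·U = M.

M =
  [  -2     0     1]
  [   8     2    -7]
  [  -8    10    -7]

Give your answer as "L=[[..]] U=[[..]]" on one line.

  R1 -= -4·R0 → [0,2,-3]
  R2 -= 4·R0 → [0,10,-11]
  R2 -= 5·R1 → [0,0,4]

L=[[1,0,0],[-4,1,0],[4,5,1]] U=[[-2,0,1],[0,2,-3],[0,0,4]]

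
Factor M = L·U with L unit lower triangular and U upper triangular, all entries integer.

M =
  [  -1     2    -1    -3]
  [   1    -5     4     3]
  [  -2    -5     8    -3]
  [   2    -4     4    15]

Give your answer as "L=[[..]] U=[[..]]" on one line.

L=[[1,0,0,0],[-1,1,0,0],[2,3,1,0],[-2,0,2,1]] U=[[-1,2,-1,-3],[0,-3,3,0],[0,0,1,3],[0,0,0,3]]

  row1 -= -1·row0 → [0,-3,3,0]
  row2 -= 2·row0 → [0,-9,10,3]
  row3 -= -2·row0 → [0,0,2,9]
  row2 -= 3·row1 → [0,0,1,3]
  row3 -= 0·row1 → [0,0,2,9]
  row3 -= 2·row2 → [0,0,0,3]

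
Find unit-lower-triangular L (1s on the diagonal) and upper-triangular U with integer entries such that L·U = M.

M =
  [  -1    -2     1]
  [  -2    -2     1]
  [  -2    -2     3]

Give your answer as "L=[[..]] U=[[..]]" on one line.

  R1 -= 2·R0 → [0,2,-1]
  R2 -= 2·R0 → [0,2,1]
  R2 -= 1·R1 → [0,0,2]

L=[[1,0,0],[2,1,0],[2,1,1]] U=[[-1,-2,1],[0,2,-1],[0,0,2]]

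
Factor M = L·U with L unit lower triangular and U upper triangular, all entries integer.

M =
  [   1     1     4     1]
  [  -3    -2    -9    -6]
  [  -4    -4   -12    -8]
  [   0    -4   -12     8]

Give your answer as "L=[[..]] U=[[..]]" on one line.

L=[[1,0,0,0],[-3,1,0,0],[-4,0,1,0],[0,-4,0,1]] U=[[1,1,4,1],[0,1,3,-3],[0,0,4,-4],[0,0,0,-4]]

  R1 -= -3·R0 → [0,1,3,-3]
  R2 -= -4·R0 → [0,0,4,-4]
  R3 -= 0·R0 → [0,-4,-12,8]
  R2 -= 0·R1 → [0,0,4,-4]
  R3 -= -4·R1 → [0,0,0,-4]
  R3 -= 0·R2 → [0,0,0,-4]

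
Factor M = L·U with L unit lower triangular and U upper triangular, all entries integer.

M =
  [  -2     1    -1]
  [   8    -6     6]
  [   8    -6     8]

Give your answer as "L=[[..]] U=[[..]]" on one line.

  row1 -= -4·row0 → [0,-2,2]
  row2 -= -4·row0 → [0,-2,4]
  row2 -= 1·row1 → [0,0,2]

L=[[1,0,0],[-4,1,0],[-4,1,1]] U=[[-2,1,-1],[0,-2,2],[0,0,2]]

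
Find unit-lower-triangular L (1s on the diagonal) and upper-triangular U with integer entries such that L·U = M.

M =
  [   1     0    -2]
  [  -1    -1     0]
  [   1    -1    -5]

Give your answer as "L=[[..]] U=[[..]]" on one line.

  R1 -= -1·R0 → [0,-1,-2]
  R2 -= 1·R0 → [0,-1,-3]
  R2 -= 1·R1 → [0,0,-1]

L=[[1,0,0],[-1,1,0],[1,1,1]] U=[[1,0,-2],[0,-1,-2],[0,0,-1]]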